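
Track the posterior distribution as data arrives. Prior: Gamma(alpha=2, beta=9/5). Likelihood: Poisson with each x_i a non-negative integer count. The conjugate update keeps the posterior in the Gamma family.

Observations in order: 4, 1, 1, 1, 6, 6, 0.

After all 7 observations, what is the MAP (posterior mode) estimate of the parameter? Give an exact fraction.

obs 1: x=4 → posterior Gamma(6, 14/5)
obs 2: x=1 → posterior Gamma(7, 19/5)
obs 3: x=1 → posterior Gamma(8, 24/5)
obs 4: x=1 → posterior Gamma(9, 29/5)
obs 5: x=6 → posterior Gamma(15, 34/5)
obs 6: x=6 → posterior Gamma(21, 39/5)
obs 7: x=0 → posterior Gamma(21, 44/5)

25/11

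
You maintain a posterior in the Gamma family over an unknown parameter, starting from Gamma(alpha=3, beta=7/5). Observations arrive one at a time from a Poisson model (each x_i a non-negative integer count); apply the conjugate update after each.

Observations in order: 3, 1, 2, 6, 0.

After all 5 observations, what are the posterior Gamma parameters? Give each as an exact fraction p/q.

obs 1: x=3 → posterior Gamma(6, 12/5)
obs 2: x=1 → posterior Gamma(7, 17/5)
obs 3: x=2 → posterior Gamma(9, 22/5)
obs 4: x=6 → posterior Gamma(15, 27/5)
obs 5: x=0 → posterior Gamma(15, 32/5)

alpha=15, beta=32/5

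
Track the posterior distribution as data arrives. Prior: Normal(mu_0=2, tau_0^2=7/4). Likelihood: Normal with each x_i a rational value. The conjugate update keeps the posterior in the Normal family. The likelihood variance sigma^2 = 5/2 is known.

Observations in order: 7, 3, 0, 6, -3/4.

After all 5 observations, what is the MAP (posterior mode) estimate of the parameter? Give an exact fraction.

obs 1: x=7 → posterior Normal(69/17, 35/34)
obs 2: x=3 → posterior Normal(15/4, 35/48)
obs 3: x=0 → posterior Normal(90/31, 35/62)
obs 4: x=6 → posterior Normal(66/19, 35/76)
obs 5: x=-3/4 → posterior Normal(169/60, 7/18)

169/60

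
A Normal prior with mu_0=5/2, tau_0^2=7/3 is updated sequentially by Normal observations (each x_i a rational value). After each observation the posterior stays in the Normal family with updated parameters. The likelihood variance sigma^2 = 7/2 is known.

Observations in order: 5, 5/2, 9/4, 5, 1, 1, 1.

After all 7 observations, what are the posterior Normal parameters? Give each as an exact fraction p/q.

obs 1: x=5 → posterior Normal(7/2, 7/5)
obs 2: x=5/2 → posterior Normal(45/14, 1)
obs 3: x=9/4 → posterior Normal(3, 7/9)
obs 4: x=5 → posterior Normal(37/11, 7/11)
obs 5: x=1 → posterior Normal(3, 7/13)
obs 6: x=1 → posterior Normal(41/15, 7/15)
obs 7: x=1 → posterior Normal(43/17, 7/17)

mu_0=43/17, tau_0^2=7/17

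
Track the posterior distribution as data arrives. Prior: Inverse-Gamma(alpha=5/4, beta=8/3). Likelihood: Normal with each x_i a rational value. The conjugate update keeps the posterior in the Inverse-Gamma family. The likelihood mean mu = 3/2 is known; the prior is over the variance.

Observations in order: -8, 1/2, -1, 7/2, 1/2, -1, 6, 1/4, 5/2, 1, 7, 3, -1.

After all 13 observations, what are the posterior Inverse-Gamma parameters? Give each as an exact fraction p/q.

obs 1: x=-8 → posterior Inverse-Gamma(7/4, 1147/24)
obs 2: x=1/2 → posterior Inverse-Gamma(9/4, 1159/24)
obs 3: x=-1 → posterior Inverse-Gamma(11/4, 617/12)
obs 4: x=7/2 → posterior Inverse-Gamma(13/4, 641/12)
obs 5: x=1/2 → posterior Inverse-Gamma(15/4, 647/12)
obs 6: x=-1 → posterior Inverse-Gamma(17/4, 1369/24)
obs 7: x=6 → posterior Inverse-Gamma(19/4, 403/6)
obs 8: x=1/4 → posterior Inverse-Gamma(21/4, 6523/96)
obs 9: x=5/2 → posterior Inverse-Gamma(23/4, 6571/96)
obs 10: x=1 → posterior Inverse-Gamma(25/4, 6583/96)
obs 11: x=7 → posterior Inverse-Gamma(27/4, 8035/96)
obs 12: x=3 → posterior Inverse-Gamma(29/4, 8143/96)
obs 13: x=-1 → posterior Inverse-Gamma(31/4, 8443/96)

alpha=31/4, beta=8443/96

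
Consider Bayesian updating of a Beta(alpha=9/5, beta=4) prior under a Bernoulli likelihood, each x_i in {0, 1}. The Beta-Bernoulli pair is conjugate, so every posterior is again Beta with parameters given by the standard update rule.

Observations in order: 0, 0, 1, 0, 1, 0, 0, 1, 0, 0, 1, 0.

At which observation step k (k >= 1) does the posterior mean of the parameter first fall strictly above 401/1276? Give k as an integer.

k = 3

obs 1: x=0 → posterior Beta(9/5, 5)
obs 2: x=0 → posterior Beta(9/5, 6)
obs 3: x=1 → posterior Beta(14/5, 6)
obs 4: x=0 → posterior Beta(14/5, 7)
obs 5: x=1 → posterior Beta(19/5, 7)
obs 6: x=0 → posterior Beta(19/5, 8)
obs 7: x=0 → posterior Beta(19/5, 9)
obs 8: x=1 → posterior Beta(24/5, 9)
obs 9: x=0 → posterior Beta(24/5, 10)
obs 10: x=0 → posterior Beta(24/5, 11)
obs 11: x=1 → posterior Beta(29/5, 11)
obs 12: x=0 → posterior Beta(29/5, 12)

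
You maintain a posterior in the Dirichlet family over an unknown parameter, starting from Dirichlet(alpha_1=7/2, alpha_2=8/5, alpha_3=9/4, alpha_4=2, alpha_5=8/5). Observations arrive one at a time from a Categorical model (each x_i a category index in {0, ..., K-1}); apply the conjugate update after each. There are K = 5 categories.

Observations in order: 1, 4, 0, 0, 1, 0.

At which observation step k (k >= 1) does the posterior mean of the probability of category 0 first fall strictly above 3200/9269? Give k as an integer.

k = 4

obs 1: x=1 → posterior Dirichlet(7/2, 13/5, 9/4, 2, 8/5)
obs 2: x=4 → posterior Dirichlet(7/2, 13/5, 9/4, 2, 13/5)
obs 3: x=0 → posterior Dirichlet(9/2, 13/5, 9/4, 2, 13/5)
obs 4: x=0 → posterior Dirichlet(11/2, 13/5, 9/4, 2, 13/5)
obs 5: x=1 → posterior Dirichlet(11/2, 18/5, 9/4, 2, 13/5)
obs 6: x=0 → posterior Dirichlet(13/2, 18/5, 9/4, 2, 13/5)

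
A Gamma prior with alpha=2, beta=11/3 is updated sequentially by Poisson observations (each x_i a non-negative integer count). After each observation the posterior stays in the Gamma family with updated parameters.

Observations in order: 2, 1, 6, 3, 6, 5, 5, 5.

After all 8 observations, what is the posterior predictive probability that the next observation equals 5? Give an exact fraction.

obs 1: x=2 → posterior Gamma(4, 14/3)
obs 2: x=1 → posterior Gamma(5, 17/3)
obs 3: x=6 → posterior Gamma(11, 20/3)
obs 4: x=3 → posterior Gamma(14, 23/3)
obs 5: x=6 → posterior Gamma(20, 26/3)
obs 6: x=5 → posterior Gamma(25, 29/3)
obs 7: x=5 → posterior Gamma(30, 32/3)
obs 8: x=5 → posterior Gamma(35, 35/3)

8118456194961690607822757182890279064304195344448089599609375/81769296950479542636592623217065407212777040031111620910383104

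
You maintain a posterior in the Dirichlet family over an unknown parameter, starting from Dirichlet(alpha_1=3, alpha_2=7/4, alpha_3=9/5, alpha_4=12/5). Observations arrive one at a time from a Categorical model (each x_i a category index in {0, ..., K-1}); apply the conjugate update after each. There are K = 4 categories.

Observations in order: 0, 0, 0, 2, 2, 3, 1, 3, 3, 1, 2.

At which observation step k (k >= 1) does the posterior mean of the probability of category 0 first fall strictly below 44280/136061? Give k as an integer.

obs 1: x=0 → posterior Dirichlet(4, 7/4, 9/5, 12/5)
obs 2: x=0 → posterior Dirichlet(5, 7/4, 9/5, 12/5)
obs 3: x=0 → posterior Dirichlet(6, 7/4, 9/5, 12/5)
obs 4: x=2 → posterior Dirichlet(6, 7/4, 14/5, 12/5)
obs 5: x=2 → posterior Dirichlet(6, 7/4, 19/5, 12/5)
obs 6: x=3 → posterior Dirichlet(6, 7/4, 19/5, 17/5)
obs 7: x=1 → posterior Dirichlet(6, 11/4, 19/5, 17/5)
obs 8: x=3 → posterior Dirichlet(6, 11/4, 19/5, 22/5)
obs 9: x=3 → posterior Dirichlet(6, 11/4, 19/5, 27/5)
obs 10: x=1 → posterior Dirichlet(6, 15/4, 19/5, 27/5)
obs 11: x=2 → posterior Dirichlet(6, 15/4, 24/5, 27/5)

k = 10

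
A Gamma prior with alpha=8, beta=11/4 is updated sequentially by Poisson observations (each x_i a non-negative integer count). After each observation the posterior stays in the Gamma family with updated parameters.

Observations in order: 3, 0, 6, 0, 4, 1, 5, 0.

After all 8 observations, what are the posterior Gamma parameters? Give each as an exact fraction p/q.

obs 1: x=3 → posterior Gamma(11, 15/4)
obs 2: x=0 → posterior Gamma(11, 19/4)
obs 3: x=6 → posterior Gamma(17, 23/4)
obs 4: x=0 → posterior Gamma(17, 27/4)
obs 5: x=4 → posterior Gamma(21, 31/4)
obs 6: x=1 → posterior Gamma(22, 35/4)
obs 7: x=5 → posterior Gamma(27, 39/4)
obs 8: x=0 → posterior Gamma(27, 43/4)

alpha=27, beta=43/4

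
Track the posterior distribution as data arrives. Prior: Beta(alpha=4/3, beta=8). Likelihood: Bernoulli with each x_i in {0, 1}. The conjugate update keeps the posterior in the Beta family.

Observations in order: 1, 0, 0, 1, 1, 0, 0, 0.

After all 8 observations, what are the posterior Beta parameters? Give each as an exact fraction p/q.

alpha=13/3, beta=13

obs 1: x=1 → posterior Beta(7/3, 8)
obs 2: x=0 → posterior Beta(7/3, 9)
obs 3: x=0 → posterior Beta(7/3, 10)
obs 4: x=1 → posterior Beta(10/3, 10)
obs 5: x=1 → posterior Beta(13/3, 10)
obs 6: x=0 → posterior Beta(13/3, 11)
obs 7: x=0 → posterior Beta(13/3, 12)
obs 8: x=0 → posterior Beta(13/3, 13)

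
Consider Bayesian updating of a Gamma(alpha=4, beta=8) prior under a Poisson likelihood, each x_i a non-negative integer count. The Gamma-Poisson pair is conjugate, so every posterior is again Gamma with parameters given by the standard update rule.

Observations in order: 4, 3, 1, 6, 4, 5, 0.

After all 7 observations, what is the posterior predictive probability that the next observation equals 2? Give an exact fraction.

10738059317041508853435516357421875/41538374868278621028243970633760768

obs 1: x=4 → posterior Gamma(8, 9)
obs 2: x=3 → posterior Gamma(11, 10)
obs 3: x=1 → posterior Gamma(12, 11)
obs 4: x=6 → posterior Gamma(18, 12)
obs 5: x=4 → posterior Gamma(22, 13)
obs 6: x=5 → posterior Gamma(27, 14)
obs 7: x=0 → posterior Gamma(27, 15)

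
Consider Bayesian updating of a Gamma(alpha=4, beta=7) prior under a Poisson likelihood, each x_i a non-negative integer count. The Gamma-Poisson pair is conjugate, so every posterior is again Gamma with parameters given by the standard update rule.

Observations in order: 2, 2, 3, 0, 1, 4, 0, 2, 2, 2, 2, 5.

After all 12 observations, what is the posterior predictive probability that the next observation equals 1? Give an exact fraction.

351764837843087433490514529619582395191/1073741824000000000000000000000000000000

obs 1: x=2 → posterior Gamma(6, 8)
obs 2: x=2 → posterior Gamma(8, 9)
obs 3: x=3 → posterior Gamma(11, 10)
obs 4: x=0 → posterior Gamma(11, 11)
obs 5: x=1 → posterior Gamma(12, 12)
obs 6: x=4 → posterior Gamma(16, 13)
obs 7: x=0 → posterior Gamma(16, 14)
obs 8: x=2 → posterior Gamma(18, 15)
obs 9: x=2 → posterior Gamma(20, 16)
obs 10: x=2 → posterior Gamma(22, 17)
obs 11: x=2 → posterior Gamma(24, 18)
obs 12: x=5 → posterior Gamma(29, 19)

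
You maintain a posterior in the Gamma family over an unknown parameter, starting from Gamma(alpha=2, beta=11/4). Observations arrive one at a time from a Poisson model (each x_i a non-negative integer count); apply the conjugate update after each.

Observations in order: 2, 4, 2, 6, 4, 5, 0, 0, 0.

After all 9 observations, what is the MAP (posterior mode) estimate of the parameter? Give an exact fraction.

96/47

obs 1: x=2 → posterior Gamma(4, 15/4)
obs 2: x=4 → posterior Gamma(8, 19/4)
obs 3: x=2 → posterior Gamma(10, 23/4)
obs 4: x=6 → posterior Gamma(16, 27/4)
obs 5: x=4 → posterior Gamma(20, 31/4)
obs 6: x=5 → posterior Gamma(25, 35/4)
obs 7: x=0 → posterior Gamma(25, 39/4)
obs 8: x=0 → posterior Gamma(25, 43/4)
obs 9: x=0 → posterior Gamma(25, 47/4)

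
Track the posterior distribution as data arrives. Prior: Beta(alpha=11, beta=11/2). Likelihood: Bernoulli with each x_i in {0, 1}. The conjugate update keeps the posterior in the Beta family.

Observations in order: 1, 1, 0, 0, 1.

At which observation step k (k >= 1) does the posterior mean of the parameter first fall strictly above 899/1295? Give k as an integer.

k = 2

obs 1: x=1 → posterior Beta(12, 11/2)
obs 2: x=1 → posterior Beta(13, 11/2)
obs 3: x=0 → posterior Beta(13, 13/2)
obs 4: x=0 → posterior Beta(13, 15/2)
obs 5: x=1 → posterior Beta(14, 15/2)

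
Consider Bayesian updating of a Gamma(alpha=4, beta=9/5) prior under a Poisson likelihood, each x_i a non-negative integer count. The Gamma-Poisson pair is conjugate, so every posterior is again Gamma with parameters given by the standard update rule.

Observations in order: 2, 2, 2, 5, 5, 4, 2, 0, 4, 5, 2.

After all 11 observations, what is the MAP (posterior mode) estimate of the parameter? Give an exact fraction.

obs 1: x=2 → posterior Gamma(6, 14/5)
obs 2: x=2 → posterior Gamma(8, 19/5)
obs 3: x=2 → posterior Gamma(10, 24/5)
obs 4: x=5 → posterior Gamma(15, 29/5)
obs 5: x=5 → posterior Gamma(20, 34/5)
obs 6: x=4 → posterior Gamma(24, 39/5)
obs 7: x=2 → posterior Gamma(26, 44/5)
obs 8: x=0 → posterior Gamma(26, 49/5)
obs 9: x=4 → posterior Gamma(30, 54/5)
obs 10: x=5 → posterior Gamma(35, 59/5)
obs 11: x=2 → posterior Gamma(37, 64/5)

45/16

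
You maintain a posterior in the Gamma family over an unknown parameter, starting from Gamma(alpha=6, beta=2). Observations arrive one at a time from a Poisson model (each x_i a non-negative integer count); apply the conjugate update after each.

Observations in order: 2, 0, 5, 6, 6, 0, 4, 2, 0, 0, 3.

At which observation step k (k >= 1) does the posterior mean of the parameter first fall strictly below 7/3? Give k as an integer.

k = 2

obs 1: x=2 → posterior Gamma(8, 3)
obs 2: x=0 → posterior Gamma(8, 4)
obs 3: x=5 → posterior Gamma(13, 5)
obs 4: x=6 → posterior Gamma(19, 6)
obs 5: x=6 → posterior Gamma(25, 7)
obs 6: x=0 → posterior Gamma(25, 8)
obs 7: x=4 → posterior Gamma(29, 9)
obs 8: x=2 → posterior Gamma(31, 10)
obs 9: x=0 → posterior Gamma(31, 11)
obs 10: x=0 → posterior Gamma(31, 12)
obs 11: x=3 → posterior Gamma(34, 13)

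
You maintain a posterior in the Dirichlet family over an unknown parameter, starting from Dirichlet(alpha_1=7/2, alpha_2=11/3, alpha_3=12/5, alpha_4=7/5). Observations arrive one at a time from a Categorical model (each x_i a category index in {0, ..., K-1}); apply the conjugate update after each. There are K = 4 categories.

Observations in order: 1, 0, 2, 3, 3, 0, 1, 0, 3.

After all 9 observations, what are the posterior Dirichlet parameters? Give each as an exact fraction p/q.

obs 1: x=1 → posterior Dirichlet(7/2, 14/3, 12/5, 7/5)
obs 2: x=0 → posterior Dirichlet(9/2, 14/3, 12/5, 7/5)
obs 3: x=2 → posterior Dirichlet(9/2, 14/3, 17/5, 7/5)
obs 4: x=3 → posterior Dirichlet(9/2, 14/3, 17/5, 12/5)
obs 5: x=3 → posterior Dirichlet(9/2, 14/3, 17/5, 17/5)
obs 6: x=0 → posterior Dirichlet(11/2, 14/3, 17/5, 17/5)
obs 7: x=1 → posterior Dirichlet(11/2, 17/3, 17/5, 17/5)
obs 8: x=0 → posterior Dirichlet(13/2, 17/3, 17/5, 17/5)
obs 9: x=3 → posterior Dirichlet(13/2, 17/3, 17/5, 22/5)

alpha_1=13/2, alpha_2=17/3, alpha_3=17/5, alpha_4=22/5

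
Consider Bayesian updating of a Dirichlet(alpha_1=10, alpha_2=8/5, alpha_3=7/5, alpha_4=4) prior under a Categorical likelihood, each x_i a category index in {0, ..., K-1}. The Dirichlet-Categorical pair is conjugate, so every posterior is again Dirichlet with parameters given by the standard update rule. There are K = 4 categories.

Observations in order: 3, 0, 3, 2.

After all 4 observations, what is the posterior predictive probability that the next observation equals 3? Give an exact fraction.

obs 1: x=3 → posterior Dirichlet(10, 8/5, 7/5, 5)
obs 2: x=0 → posterior Dirichlet(11, 8/5, 7/5, 5)
obs 3: x=3 → posterior Dirichlet(11, 8/5, 7/5, 6)
obs 4: x=2 → posterior Dirichlet(11, 8/5, 12/5, 6)

2/7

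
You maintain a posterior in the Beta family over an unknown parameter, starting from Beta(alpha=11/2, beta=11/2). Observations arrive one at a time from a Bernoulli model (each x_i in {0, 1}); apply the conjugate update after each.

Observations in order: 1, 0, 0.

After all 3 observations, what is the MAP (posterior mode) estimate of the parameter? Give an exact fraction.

11/24

obs 1: x=1 → posterior Beta(13/2, 11/2)
obs 2: x=0 → posterior Beta(13/2, 13/2)
obs 3: x=0 → posterior Beta(13/2, 15/2)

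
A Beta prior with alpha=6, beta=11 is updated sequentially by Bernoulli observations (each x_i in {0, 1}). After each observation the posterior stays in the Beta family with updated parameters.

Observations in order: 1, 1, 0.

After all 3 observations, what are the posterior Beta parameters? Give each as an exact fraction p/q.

obs 1: x=1 → posterior Beta(7, 11)
obs 2: x=1 → posterior Beta(8, 11)
obs 3: x=0 → posterior Beta(8, 12)

alpha=8, beta=12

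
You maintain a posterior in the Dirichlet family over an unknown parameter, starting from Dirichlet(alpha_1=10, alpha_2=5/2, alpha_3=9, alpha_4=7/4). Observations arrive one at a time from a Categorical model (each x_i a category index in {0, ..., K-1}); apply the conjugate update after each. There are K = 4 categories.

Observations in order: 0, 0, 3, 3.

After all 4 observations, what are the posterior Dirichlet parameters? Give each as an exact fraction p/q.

obs 1: x=0 → posterior Dirichlet(11, 5/2, 9, 7/4)
obs 2: x=0 → posterior Dirichlet(12, 5/2, 9, 7/4)
obs 3: x=3 → posterior Dirichlet(12, 5/2, 9, 11/4)
obs 4: x=3 → posterior Dirichlet(12, 5/2, 9, 15/4)

alpha_1=12, alpha_2=5/2, alpha_3=9, alpha_4=15/4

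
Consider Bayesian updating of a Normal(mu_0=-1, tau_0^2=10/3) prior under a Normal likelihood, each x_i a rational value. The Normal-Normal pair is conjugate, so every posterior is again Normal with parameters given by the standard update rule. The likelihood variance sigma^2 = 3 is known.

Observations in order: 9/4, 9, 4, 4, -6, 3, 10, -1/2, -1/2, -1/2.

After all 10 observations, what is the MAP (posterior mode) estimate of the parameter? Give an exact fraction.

477/218

obs 1: x=9/4 → posterior Normal(27/38, 30/19)
obs 2: x=9 → posterior Normal(207/58, 30/29)
obs 3: x=4 → posterior Normal(287/78, 10/13)
obs 4: x=4 → posterior Normal(367/98, 30/49)
obs 5: x=-6 → posterior Normal(247/118, 30/59)
obs 6: x=3 → posterior Normal(307/138, 10/23)
obs 7: x=10 → posterior Normal(507/158, 30/79)
obs 8: x=-1/2 → posterior Normal(497/178, 30/89)
obs 9: x=-1/2 → posterior Normal(487/198, 10/33)
obs 10: x=-1/2 → posterior Normal(477/218, 30/109)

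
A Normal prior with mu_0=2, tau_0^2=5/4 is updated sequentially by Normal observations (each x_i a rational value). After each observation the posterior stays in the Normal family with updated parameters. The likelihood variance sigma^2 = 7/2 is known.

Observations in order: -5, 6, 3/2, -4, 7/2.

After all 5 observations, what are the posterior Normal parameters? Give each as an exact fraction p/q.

mu_0=38/39, tau_0^2=35/78

obs 1: x=-5 → posterior Normal(3/19, 35/38)
obs 2: x=6 → posterior Normal(11/8, 35/48)
obs 3: x=3/2 → posterior Normal(81/58, 35/58)
obs 4: x=-4 → posterior Normal(41/68, 35/68)
obs 5: x=7/2 → posterior Normal(38/39, 35/78)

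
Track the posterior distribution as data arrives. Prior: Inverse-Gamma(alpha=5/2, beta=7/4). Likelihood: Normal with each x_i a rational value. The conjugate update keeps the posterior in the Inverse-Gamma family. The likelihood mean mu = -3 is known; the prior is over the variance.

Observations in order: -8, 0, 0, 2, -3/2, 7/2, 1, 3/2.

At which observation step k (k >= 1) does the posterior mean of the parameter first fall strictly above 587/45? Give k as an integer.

obs 1: x=-8 → posterior Inverse-Gamma(3, 57/4)
obs 2: x=0 → posterior Inverse-Gamma(7/2, 75/4)
obs 3: x=0 → posterior Inverse-Gamma(4, 93/4)
obs 4: x=2 → posterior Inverse-Gamma(9/2, 143/4)
obs 5: x=-3/2 → posterior Inverse-Gamma(5, 295/8)
obs 6: x=7/2 → posterior Inverse-Gamma(11/2, 58)
obs 7: x=1 → posterior Inverse-Gamma(6, 66)
obs 8: x=3/2 → posterior Inverse-Gamma(13/2, 609/8)

k = 7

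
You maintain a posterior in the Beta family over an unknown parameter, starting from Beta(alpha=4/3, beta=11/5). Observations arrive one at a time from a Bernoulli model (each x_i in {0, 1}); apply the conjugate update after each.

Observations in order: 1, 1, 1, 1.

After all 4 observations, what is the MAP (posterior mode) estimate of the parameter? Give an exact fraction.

obs 1: x=1 → posterior Beta(7/3, 11/5)
obs 2: x=1 → posterior Beta(10/3, 11/5)
obs 3: x=1 → posterior Beta(13/3, 11/5)
obs 4: x=1 → posterior Beta(16/3, 11/5)

65/83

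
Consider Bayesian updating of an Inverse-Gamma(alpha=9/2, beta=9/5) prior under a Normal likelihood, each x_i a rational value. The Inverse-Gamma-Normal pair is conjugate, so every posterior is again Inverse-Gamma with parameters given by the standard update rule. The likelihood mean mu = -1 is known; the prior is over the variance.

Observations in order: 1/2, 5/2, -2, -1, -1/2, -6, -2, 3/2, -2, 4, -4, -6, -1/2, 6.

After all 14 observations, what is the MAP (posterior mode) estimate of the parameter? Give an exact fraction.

obs 1: x=1/2 → posterior Inverse-Gamma(5, 117/40)
obs 2: x=5/2 → posterior Inverse-Gamma(11/2, 181/20)
obs 3: x=-2 → posterior Inverse-Gamma(6, 191/20)
obs 4: x=-1 → posterior Inverse-Gamma(13/2, 191/20)
obs 5: x=-1/2 → posterior Inverse-Gamma(7, 387/40)
obs 6: x=-6 → posterior Inverse-Gamma(15/2, 887/40)
obs 7: x=-2 → posterior Inverse-Gamma(8, 907/40)
obs 8: x=3/2 → posterior Inverse-Gamma(17/2, 129/5)
obs 9: x=-2 → posterior Inverse-Gamma(9, 263/10)
obs 10: x=4 → posterior Inverse-Gamma(19/2, 194/5)
obs 11: x=-4 → posterior Inverse-Gamma(10, 433/10)
obs 12: x=-6 → posterior Inverse-Gamma(21/2, 279/5)
obs 13: x=-1/2 → posterior Inverse-Gamma(11, 2237/40)
obs 14: x=6 → posterior Inverse-Gamma(23/2, 3217/40)

3217/500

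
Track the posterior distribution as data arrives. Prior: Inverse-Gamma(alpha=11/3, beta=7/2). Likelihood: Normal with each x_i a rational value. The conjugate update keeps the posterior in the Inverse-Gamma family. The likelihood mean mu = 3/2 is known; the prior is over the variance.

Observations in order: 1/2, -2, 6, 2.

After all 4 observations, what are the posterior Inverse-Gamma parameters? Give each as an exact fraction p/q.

obs 1: x=1/2 → posterior Inverse-Gamma(25/6, 4)
obs 2: x=-2 → posterior Inverse-Gamma(14/3, 81/8)
obs 3: x=6 → posterior Inverse-Gamma(31/6, 81/4)
obs 4: x=2 → posterior Inverse-Gamma(17/3, 163/8)

alpha=17/3, beta=163/8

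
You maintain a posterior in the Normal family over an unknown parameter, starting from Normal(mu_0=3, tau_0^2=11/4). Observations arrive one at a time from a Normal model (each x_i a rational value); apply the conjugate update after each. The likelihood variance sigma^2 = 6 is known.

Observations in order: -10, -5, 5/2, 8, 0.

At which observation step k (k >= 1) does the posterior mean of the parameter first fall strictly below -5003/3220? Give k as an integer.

obs 1: x=-10 → posterior Normal(-38/35, 66/35)
obs 2: x=-5 → posterior Normal(-93/46, 33/23)
obs 3: x=5/2 → posterior Normal(-131/114, 22/19)
obs 4: x=8 → posterior Normal(45/136, 33/34)
obs 5: x=0 → posterior Normal(45/158, 66/79)

k = 2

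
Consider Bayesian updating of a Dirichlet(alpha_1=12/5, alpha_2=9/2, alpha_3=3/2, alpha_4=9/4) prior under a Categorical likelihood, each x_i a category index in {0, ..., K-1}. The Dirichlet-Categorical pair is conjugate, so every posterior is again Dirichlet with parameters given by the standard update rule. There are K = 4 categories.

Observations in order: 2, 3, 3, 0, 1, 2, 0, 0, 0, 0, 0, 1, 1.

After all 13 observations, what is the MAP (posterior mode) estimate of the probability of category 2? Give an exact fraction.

50/393

obs 1: x=2 → posterior Dirichlet(12/5, 9/2, 5/2, 9/4)
obs 2: x=3 → posterior Dirichlet(12/5, 9/2, 5/2, 13/4)
obs 3: x=3 → posterior Dirichlet(12/5, 9/2, 5/2, 17/4)
obs 4: x=0 → posterior Dirichlet(17/5, 9/2, 5/2, 17/4)
obs 5: x=1 → posterior Dirichlet(17/5, 11/2, 5/2, 17/4)
obs 6: x=2 → posterior Dirichlet(17/5, 11/2, 7/2, 17/4)
obs 7: x=0 → posterior Dirichlet(22/5, 11/2, 7/2, 17/4)
obs 8: x=0 → posterior Dirichlet(27/5, 11/2, 7/2, 17/4)
obs 9: x=0 → posterior Dirichlet(32/5, 11/2, 7/2, 17/4)
obs 10: x=0 → posterior Dirichlet(37/5, 11/2, 7/2, 17/4)
obs 11: x=0 → posterior Dirichlet(42/5, 11/2, 7/2, 17/4)
obs 12: x=1 → posterior Dirichlet(42/5, 13/2, 7/2, 17/4)
obs 13: x=1 → posterior Dirichlet(42/5, 15/2, 7/2, 17/4)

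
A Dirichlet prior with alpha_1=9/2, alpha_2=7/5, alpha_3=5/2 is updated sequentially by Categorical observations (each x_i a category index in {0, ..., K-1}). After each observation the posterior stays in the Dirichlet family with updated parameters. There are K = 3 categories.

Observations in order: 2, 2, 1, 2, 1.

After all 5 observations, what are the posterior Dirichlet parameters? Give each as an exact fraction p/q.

obs 1: x=2 → posterior Dirichlet(9/2, 7/5, 7/2)
obs 2: x=2 → posterior Dirichlet(9/2, 7/5, 9/2)
obs 3: x=1 → posterior Dirichlet(9/2, 12/5, 9/2)
obs 4: x=2 → posterior Dirichlet(9/2, 12/5, 11/2)
obs 5: x=1 → posterior Dirichlet(9/2, 17/5, 11/2)

alpha_1=9/2, alpha_2=17/5, alpha_3=11/2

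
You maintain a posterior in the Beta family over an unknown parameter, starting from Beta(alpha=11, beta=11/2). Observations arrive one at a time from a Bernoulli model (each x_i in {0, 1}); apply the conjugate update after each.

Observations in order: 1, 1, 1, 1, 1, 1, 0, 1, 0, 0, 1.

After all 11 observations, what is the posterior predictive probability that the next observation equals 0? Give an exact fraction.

17/55

obs 1: x=1 → posterior Beta(12, 11/2)
obs 2: x=1 → posterior Beta(13, 11/2)
obs 3: x=1 → posterior Beta(14, 11/2)
obs 4: x=1 → posterior Beta(15, 11/2)
obs 5: x=1 → posterior Beta(16, 11/2)
obs 6: x=1 → posterior Beta(17, 11/2)
obs 7: x=0 → posterior Beta(17, 13/2)
obs 8: x=1 → posterior Beta(18, 13/2)
obs 9: x=0 → posterior Beta(18, 15/2)
obs 10: x=0 → posterior Beta(18, 17/2)
obs 11: x=1 → posterior Beta(19, 17/2)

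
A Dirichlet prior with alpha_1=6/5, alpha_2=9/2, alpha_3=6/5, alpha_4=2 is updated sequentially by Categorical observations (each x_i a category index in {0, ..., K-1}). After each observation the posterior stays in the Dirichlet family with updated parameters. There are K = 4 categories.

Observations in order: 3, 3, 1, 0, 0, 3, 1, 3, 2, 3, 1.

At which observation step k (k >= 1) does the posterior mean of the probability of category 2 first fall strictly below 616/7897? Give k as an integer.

k = 7

obs 1: x=3 → posterior Dirichlet(6/5, 9/2, 6/5, 3)
obs 2: x=3 → posterior Dirichlet(6/5, 9/2, 6/5, 4)
obs 3: x=1 → posterior Dirichlet(6/5, 11/2, 6/5, 4)
obs 4: x=0 → posterior Dirichlet(11/5, 11/2, 6/5, 4)
obs 5: x=0 → posterior Dirichlet(16/5, 11/2, 6/5, 4)
obs 6: x=3 → posterior Dirichlet(16/5, 11/2, 6/5, 5)
obs 7: x=1 → posterior Dirichlet(16/5, 13/2, 6/5, 5)
obs 8: x=3 → posterior Dirichlet(16/5, 13/2, 6/5, 6)
obs 9: x=2 → posterior Dirichlet(16/5, 13/2, 11/5, 6)
obs 10: x=3 → posterior Dirichlet(16/5, 13/2, 11/5, 7)
obs 11: x=1 → posterior Dirichlet(16/5, 15/2, 11/5, 7)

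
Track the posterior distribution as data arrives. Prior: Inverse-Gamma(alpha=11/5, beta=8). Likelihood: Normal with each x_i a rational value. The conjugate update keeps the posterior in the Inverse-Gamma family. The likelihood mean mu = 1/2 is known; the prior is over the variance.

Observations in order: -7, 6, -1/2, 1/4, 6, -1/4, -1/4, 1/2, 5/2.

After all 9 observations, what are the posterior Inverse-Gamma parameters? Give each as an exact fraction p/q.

obs 1: x=-7 → posterior Inverse-Gamma(27/10, 289/8)
obs 2: x=6 → posterior Inverse-Gamma(16/5, 205/4)
obs 3: x=-1/2 → posterior Inverse-Gamma(37/10, 207/4)
obs 4: x=1/4 → posterior Inverse-Gamma(21/5, 1657/32)
obs 5: x=6 → posterior Inverse-Gamma(47/10, 2141/32)
obs 6: x=-1/4 → posterior Inverse-Gamma(26/5, 1075/16)
obs 7: x=-1/4 → posterior Inverse-Gamma(57/10, 2159/32)
obs 8: x=1/2 → posterior Inverse-Gamma(31/5, 2159/32)
obs 9: x=5/2 → posterior Inverse-Gamma(67/10, 2223/32)

alpha=67/10, beta=2223/32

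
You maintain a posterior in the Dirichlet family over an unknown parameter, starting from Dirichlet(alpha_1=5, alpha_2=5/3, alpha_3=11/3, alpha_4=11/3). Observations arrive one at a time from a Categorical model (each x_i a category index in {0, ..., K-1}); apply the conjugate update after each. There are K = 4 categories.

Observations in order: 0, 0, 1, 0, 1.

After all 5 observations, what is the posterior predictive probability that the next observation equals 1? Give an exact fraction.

11/57

obs 1: x=0 → posterior Dirichlet(6, 5/3, 11/3, 11/3)
obs 2: x=0 → posterior Dirichlet(7, 5/3, 11/3, 11/3)
obs 3: x=1 → posterior Dirichlet(7, 8/3, 11/3, 11/3)
obs 4: x=0 → posterior Dirichlet(8, 8/3, 11/3, 11/3)
obs 5: x=1 → posterior Dirichlet(8, 11/3, 11/3, 11/3)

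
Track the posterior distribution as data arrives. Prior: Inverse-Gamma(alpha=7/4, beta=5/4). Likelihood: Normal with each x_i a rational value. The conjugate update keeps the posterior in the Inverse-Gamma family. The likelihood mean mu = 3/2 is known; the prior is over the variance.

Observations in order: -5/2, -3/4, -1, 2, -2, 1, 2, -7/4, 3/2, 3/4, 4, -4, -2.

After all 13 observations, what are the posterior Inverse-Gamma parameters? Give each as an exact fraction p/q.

obs 1: x=-5/2 → posterior Inverse-Gamma(9/4, 37/4)
obs 2: x=-3/4 → posterior Inverse-Gamma(11/4, 377/32)
obs 3: x=-1 → posterior Inverse-Gamma(13/4, 477/32)
obs 4: x=2 → posterior Inverse-Gamma(15/4, 481/32)
obs 5: x=-2 → posterior Inverse-Gamma(17/4, 677/32)
obs 6: x=1 → posterior Inverse-Gamma(19/4, 681/32)
obs 7: x=2 → posterior Inverse-Gamma(21/4, 685/32)
obs 8: x=-7/4 → posterior Inverse-Gamma(23/4, 427/16)
obs 9: x=3/2 → posterior Inverse-Gamma(25/4, 427/16)
obs 10: x=3/4 → posterior Inverse-Gamma(27/4, 863/32)
obs 11: x=4 → posterior Inverse-Gamma(29/4, 963/32)
obs 12: x=-4 → posterior Inverse-Gamma(31/4, 1447/32)
obs 13: x=-2 → posterior Inverse-Gamma(33/4, 1643/32)

alpha=33/4, beta=1643/32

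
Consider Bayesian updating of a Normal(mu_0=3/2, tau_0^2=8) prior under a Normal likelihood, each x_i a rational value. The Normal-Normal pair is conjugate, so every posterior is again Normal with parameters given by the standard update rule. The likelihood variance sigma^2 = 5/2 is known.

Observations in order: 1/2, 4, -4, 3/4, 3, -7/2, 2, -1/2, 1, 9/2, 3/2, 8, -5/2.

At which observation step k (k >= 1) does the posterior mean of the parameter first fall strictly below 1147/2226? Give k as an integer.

obs 1: x=1/2 → posterior Normal(31/42, 40/21)
obs 2: x=4 → posterior Normal(159/74, 40/37)
obs 3: x=-4 → posterior Normal(31/106, 40/53)
obs 4: x=3/4 → posterior Normal(55/138, 40/69)
obs 5: x=3 → posterior Normal(151/170, 8/17)
obs 6: x=-7/2 → posterior Normal(39/202, 40/101)
obs 7: x=2 → posterior Normal(103/234, 40/117)
obs 8: x=-1/2 → posterior Normal(87/266, 40/133)
obs 9: x=1 → posterior Normal(119/298, 40/149)
obs 10: x=9/2 → posterior Normal(263/330, 8/33)
obs 11: x=3/2 → posterior Normal(311/362, 40/181)
obs 12: x=8 → posterior Normal(567/394, 40/197)
obs 13: x=-5/2 → posterior Normal(487/426, 40/213)

k = 3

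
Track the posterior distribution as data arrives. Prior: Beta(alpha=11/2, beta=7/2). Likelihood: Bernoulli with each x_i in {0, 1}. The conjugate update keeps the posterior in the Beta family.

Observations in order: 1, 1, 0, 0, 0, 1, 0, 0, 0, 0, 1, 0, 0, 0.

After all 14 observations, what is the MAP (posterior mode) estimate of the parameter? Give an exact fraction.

17/42

obs 1: x=1 → posterior Beta(13/2, 7/2)
obs 2: x=1 → posterior Beta(15/2, 7/2)
obs 3: x=0 → posterior Beta(15/2, 9/2)
obs 4: x=0 → posterior Beta(15/2, 11/2)
obs 5: x=0 → posterior Beta(15/2, 13/2)
obs 6: x=1 → posterior Beta(17/2, 13/2)
obs 7: x=0 → posterior Beta(17/2, 15/2)
obs 8: x=0 → posterior Beta(17/2, 17/2)
obs 9: x=0 → posterior Beta(17/2, 19/2)
obs 10: x=0 → posterior Beta(17/2, 21/2)
obs 11: x=1 → posterior Beta(19/2, 21/2)
obs 12: x=0 → posterior Beta(19/2, 23/2)
obs 13: x=0 → posterior Beta(19/2, 25/2)
obs 14: x=0 → posterior Beta(19/2, 27/2)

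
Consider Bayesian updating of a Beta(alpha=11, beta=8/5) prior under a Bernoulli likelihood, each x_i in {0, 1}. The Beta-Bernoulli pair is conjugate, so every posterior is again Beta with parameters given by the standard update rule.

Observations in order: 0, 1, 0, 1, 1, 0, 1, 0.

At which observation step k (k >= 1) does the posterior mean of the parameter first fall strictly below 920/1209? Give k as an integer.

obs 1: x=0 → posterior Beta(11, 13/5)
obs 2: x=1 → posterior Beta(12, 13/5)
obs 3: x=0 → posterior Beta(12, 18/5)
obs 4: x=1 → posterior Beta(13, 18/5)
obs 5: x=1 → posterior Beta(14, 18/5)
obs 6: x=0 → posterior Beta(14, 23/5)
obs 7: x=1 → posterior Beta(15, 23/5)
obs 8: x=0 → posterior Beta(15, 28/5)

k = 6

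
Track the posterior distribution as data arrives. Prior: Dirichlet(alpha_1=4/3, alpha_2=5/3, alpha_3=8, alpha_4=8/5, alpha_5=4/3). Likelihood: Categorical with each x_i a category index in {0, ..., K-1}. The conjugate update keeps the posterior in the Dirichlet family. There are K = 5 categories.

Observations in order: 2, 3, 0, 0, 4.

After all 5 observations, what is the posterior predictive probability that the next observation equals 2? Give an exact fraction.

135/284

obs 1: x=2 → posterior Dirichlet(4/3, 5/3, 9, 8/5, 4/3)
obs 2: x=3 → posterior Dirichlet(4/3, 5/3, 9, 13/5, 4/3)
obs 3: x=0 → posterior Dirichlet(7/3, 5/3, 9, 13/5, 4/3)
obs 4: x=0 → posterior Dirichlet(10/3, 5/3, 9, 13/5, 4/3)
obs 5: x=4 → posterior Dirichlet(10/3, 5/3, 9, 13/5, 7/3)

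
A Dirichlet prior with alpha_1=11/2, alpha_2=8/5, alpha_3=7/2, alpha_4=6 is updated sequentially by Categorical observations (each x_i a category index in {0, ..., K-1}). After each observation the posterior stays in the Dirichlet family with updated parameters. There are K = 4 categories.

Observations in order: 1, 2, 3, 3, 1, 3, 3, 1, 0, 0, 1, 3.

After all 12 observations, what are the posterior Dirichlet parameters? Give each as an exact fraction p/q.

obs 1: x=1 → posterior Dirichlet(11/2, 13/5, 7/2, 6)
obs 2: x=2 → posterior Dirichlet(11/2, 13/5, 9/2, 6)
obs 3: x=3 → posterior Dirichlet(11/2, 13/5, 9/2, 7)
obs 4: x=3 → posterior Dirichlet(11/2, 13/5, 9/2, 8)
obs 5: x=1 → posterior Dirichlet(11/2, 18/5, 9/2, 8)
obs 6: x=3 → posterior Dirichlet(11/2, 18/5, 9/2, 9)
obs 7: x=3 → posterior Dirichlet(11/2, 18/5, 9/2, 10)
obs 8: x=1 → posterior Dirichlet(11/2, 23/5, 9/2, 10)
obs 9: x=0 → posterior Dirichlet(13/2, 23/5, 9/2, 10)
obs 10: x=0 → posterior Dirichlet(15/2, 23/5, 9/2, 10)
obs 11: x=1 → posterior Dirichlet(15/2, 28/5, 9/2, 10)
obs 12: x=3 → posterior Dirichlet(15/2, 28/5, 9/2, 11)

alpha_1=15/2, alpha_2=28/5, alpha_3=9/2, alpha_4=11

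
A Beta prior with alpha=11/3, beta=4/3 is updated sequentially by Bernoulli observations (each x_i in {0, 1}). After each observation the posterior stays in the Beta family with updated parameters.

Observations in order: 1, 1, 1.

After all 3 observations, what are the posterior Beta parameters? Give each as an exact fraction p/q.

alpha=20/3, beta=4/3

obs 1: x=1 → posterior Beta(14/3, 4/3)
obs 2: x=1 → posterior Beta(17/3, 4/3)
obs 3: x=1 → posterior Beta(20/3, 4/3)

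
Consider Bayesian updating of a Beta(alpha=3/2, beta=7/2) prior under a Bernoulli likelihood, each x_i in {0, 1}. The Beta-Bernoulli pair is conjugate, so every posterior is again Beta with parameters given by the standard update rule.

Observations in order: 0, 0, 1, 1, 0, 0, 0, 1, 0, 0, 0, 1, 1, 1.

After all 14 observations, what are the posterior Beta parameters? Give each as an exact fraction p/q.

alpha=15/2, beta=23/2

obs 1: x=0 → posterior Beta(3/2, 9/2)
obs 2: x=0 → posterior Beta(3/2, 11/2)
obs 3: x=1 → posterior Beta(5/2, 11/2)
obs 4: x=1 → posterior Beta(7/2, 11/2)
obs 5: x=0 → posterior Beta(7/2, 13/2)
obs 6: x=0 → posterior Beta(7/2, 15/2)
obs 7: x=0 → posterior Beta(7/2, 17/2)
obs 8: x=1 → posterior Beta(9/2, 17/2)
obs 9: x=0 → posterior Beta(9/2, 19/2)
obs 10: x=0 → posterior Beta(9/2, 21/2)
obs 11: x=0 → posterior Beta(9/2, 23/2)
obs 12: x=1 → posterior Beta(11/2, 23/2)
obs 13: x=1 → posterior Beta(13/2, 23/2)
obs 14: x=1 → posterior Beta(15/2, 23/2)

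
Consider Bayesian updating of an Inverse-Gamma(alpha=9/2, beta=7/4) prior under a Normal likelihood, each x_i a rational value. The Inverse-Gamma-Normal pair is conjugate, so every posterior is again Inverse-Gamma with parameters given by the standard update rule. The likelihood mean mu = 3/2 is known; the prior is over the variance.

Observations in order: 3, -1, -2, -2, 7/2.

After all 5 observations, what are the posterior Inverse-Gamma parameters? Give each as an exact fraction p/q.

alpha=7, beta=81/4

obs 1: x=3 → posterior Inverse-Gamma(5, 23/8)
obs 2: x=-1 → posterior Inverse-Gamma(11/2, 6)
obs 3: x=-2 → posterior Inverse-Gamma(6, 97/8)
obs 4: x=-2 → posterior Inverse-Gamma(13/2, 73/4)
obs 5: x=7/2 → posterior Inverse-Gamma(7, 81/4)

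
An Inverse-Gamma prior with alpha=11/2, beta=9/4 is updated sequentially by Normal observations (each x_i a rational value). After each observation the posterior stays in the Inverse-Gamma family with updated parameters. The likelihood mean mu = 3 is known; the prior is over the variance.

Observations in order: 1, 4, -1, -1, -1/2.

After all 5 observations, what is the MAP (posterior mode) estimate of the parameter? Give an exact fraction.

215/72

obs 1: x=1 → posterior Inverse-Gamma(6, 17/4)
obs 2: x=4 → posterior Inverse-Gamma(13/2, 19/4)
obs 3: x=-1 → posterior Inverse-Gamma(7, 51/4)
obs 4: x=-1 → posterior Inverse-Gamma(15/2, 83/4)
obs 5: x=-1/2 → posterior Inverse-Gamma(8, 215/8)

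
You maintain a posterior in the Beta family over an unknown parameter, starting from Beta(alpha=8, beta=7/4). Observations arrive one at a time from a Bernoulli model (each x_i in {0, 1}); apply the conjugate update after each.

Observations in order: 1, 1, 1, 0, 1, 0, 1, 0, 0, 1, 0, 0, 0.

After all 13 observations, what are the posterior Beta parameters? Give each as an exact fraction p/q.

obs 1: x=1 → posterior Beta(9, 7/4)
obs 2: x=1 → posterior Beta(10, 7/4)
obs 3: x=1 → posterior Beta(11, 7/4)
obs 4: x=0 → posterior Beta(11, 11/4)
obs 5: x=1 → posterior Beta(12, 11/4)
obs 6: x=0 → posterior Beta(12, 15/4)
obs 7: x=1 → posterior Beta(13, 15/4)
obs 8: x=0 → posterior Beta(13, 19/4)
obs 9: x=0 → posterior Beta(13, 23/4)
obs 10: x=1 → posterior Beta(14, 23/4)
obs 11: x=0 → posterior Beta(14, 27/4)
obs 12: x=0 → posterior Beta(14, 31/4)
obs 13: x=0 → posterior Beta(14, 35/4)

alpha=14, beta=35/4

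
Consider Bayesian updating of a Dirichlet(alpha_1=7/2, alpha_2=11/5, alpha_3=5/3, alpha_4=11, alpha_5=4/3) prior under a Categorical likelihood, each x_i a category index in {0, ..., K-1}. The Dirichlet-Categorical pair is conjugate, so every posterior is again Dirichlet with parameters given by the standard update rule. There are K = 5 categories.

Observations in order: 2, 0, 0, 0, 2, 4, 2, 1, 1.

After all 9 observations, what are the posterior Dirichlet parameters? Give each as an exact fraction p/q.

alpha_1=13/2, alpha_2=21/5, alpha_3=14/3, alpha_4=11, alpha_5=7/3

obs 1: x=2 → posterior Dirichlet(7/2, 11/5, 8/3, 11, 4/3)
obs 2: x=0 → posterior Dirichlet(9/2, 11/5, 8/3, 11, 4/3)
obs 3: x=0 → posterior Dirichlet(11/2, 11/5, 8/3, 11, 4/3)
obs 4: x=0 → posterior Dirichlet(13/2, 11/5, 8/3, 11, 4/3)
obs 5: x=2 → posterior Dirichlet(13/2, 11/5, 11/3, 11, 4/3)
obs 6: x=4 → posterior Dirichlet(13/2, 11/5, 11/3, 11, 7/3)
obs 7: x=2 → posterior Dirichlet(13/2, 11/5, 14/3, 11, 7/3)
obs 8: x=1 → posterior Dirichlet(13/2, 16/5, 14/3, 11, 7/3)
obs 9: x=1 → posterior Dirichlet(13/2, 21/5, 14/3, 11, 7/3)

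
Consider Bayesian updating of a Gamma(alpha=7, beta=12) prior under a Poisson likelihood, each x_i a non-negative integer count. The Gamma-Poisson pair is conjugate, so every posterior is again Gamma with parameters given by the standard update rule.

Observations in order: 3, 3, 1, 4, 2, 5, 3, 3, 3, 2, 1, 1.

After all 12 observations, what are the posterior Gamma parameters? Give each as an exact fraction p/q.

alpha=38, beta=24

obs 1: x=3 → posterior Gamma(10, 13)
obs 2: x=3 → posterior Gamma(13, 14)
obs 3: x=1 → posterior Gamma(14, 15)
obs 4: x=4 → posterior Gamma(18, 16)
obs 5: x=2 → posterior Gamma(20, 17)
obs 6: x=5 → posterior Gamma(25, 18)
obs 7: x=3 → posterior Gamma(28, 19)
obs 8: x=3 → posterior Gamma(31, 20)
obs 9: x=3 → posterior Gamma(34, 21)
obs 10: x=2 → posterior Gamma(36, 22)
obs 11: x=1 → posterior Gamma(37, 23)
obs 12: x=1 → posterior Gamma(38, 24)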